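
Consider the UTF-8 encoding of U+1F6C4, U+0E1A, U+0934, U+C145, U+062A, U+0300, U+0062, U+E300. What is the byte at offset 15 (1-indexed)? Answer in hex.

1-indexed offset 15 is 0-indexed offset 14.
U+1F6C4 → 4-byte form F0 9F 9B 84 at offsets 0–3.
U+0E1A → 3-byte form E0 B8 9A at offsets 4–6.
U+0934 → 3-byte form E0 A4 B4 at offsets 7–9.
U+C145 → 3-byte form EC 85 85 at offsets 10–12.
U+062A → 2-byte form D8 AA at offsets 13–14.
Offset 14 falls in char 5's range; it's byte 2 of D8 AA = 0xAA.

0xAA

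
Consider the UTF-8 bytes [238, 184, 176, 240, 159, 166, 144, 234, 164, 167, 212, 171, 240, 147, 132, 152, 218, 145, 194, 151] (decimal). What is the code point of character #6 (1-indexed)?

U+0691

Offset 0: leading byte 0xEE = 11101110 → 3-byte char #1 = EE B8 B0.
Offset 3: leading byte 0xF0 = 11110000 → 4-byte char #2 = F0 9F A6 90.
Offset 7: leading byte 0xEA = 11101010 → 3-byte char #3 = EA A4 A7.
Offset 10: leading byte 0xD4 = 11010100 → 2-byte char #4 = D4 AB.
Offset 12: leading byte 0xF0 = 11110000 → 4-byte char #5 = F0 93 84 98.
Offset 16: leading byte 0xDA = 11011010 → 2-byte char #6 = DA 91.
Leading byte 0xDA = 11011010 matches 110xxxxx → 2-byte sequence.
Byte 1: 0xDA = 11011010, payload 11010 (5 bits).
Byte 2: 0x91 = 10010001 (10xxxxxx ✓), payload 010001.
Concatenate: 11010010001 = 0x691 (11 bits → U+0691).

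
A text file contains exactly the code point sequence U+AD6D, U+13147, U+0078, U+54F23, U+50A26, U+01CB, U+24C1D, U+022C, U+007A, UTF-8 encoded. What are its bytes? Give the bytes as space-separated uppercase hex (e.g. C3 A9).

U+AD6D: 3-byte form → EA B5 AD.
U+13147: 4-byte form → F0 93 85 87.
U+0078: 1-byte form → 78.
U+54F23: 4-byte form → F1 94 BC A3.
U+50A26: 4-byte form → F1 90 A8 A6.
U+01CB: 2-byte form → C7 8B.
U+24C1D: 4-byte form → F0 A4 B0 9D.
U+022C: 2-byte form → C8 AC.
U+007A: 1-byte form → 7A.
Concatenated (25 bytes): EA B5 AD F0 93 85 87 78 F1 94 BC A3 F1 90 A8 A6 C7 8B F0 A4 B0 9D C8 AC 7A.

EA B5 AD F0 93 85 87 78 F1 94 BC A3 F1 90 A8 A6 C7 8B F0 A4 B0 9D C8 AC 7A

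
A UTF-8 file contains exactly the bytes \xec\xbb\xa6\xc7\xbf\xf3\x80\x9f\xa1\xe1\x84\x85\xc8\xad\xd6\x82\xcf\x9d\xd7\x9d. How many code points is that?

Byte at offset 0: 0xEC = 11101100 → 3-byte char (#1). Advance 3.
Byte at offset 3: 0xC7 = 11000111 → 2-byte char (#2). Advance 2.
Byte at offset 5: 0xF3 = 11110011 → 4-byte char (#3). Advance 4.
Byte at offset 9: 0xE1 = 11100001 → 3-byte char (#4). Advance 3.
Byte at offset 12: 0xC8 = 11001000 → 2-byte char (#5). Advance 2.
Byte at offset 14: 0xD6 = 11010110 → 2-byte char (#6). Advance 2.
Byte at offset 16: 0xCF = 11001111 → 2-byte char (#7). Advance 2.
Byte at offset 18: 0xD7 = 11010111 → 2-byte char (#8). Advance 2.
Reached end at offset 20 after 8 code points.

8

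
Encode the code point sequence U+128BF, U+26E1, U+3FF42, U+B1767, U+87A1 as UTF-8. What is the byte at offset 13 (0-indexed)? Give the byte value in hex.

0x9D

U+128BF → 4-byte form F0 92 A2 BF at offsets 0–3.
U+26E1 → 3-byte form E2 9B A1 at offsets 4–6.
U+3FF42 → 4-byte form F0 BF BD 82 at offsets 7–10.
U+B1767 → 4-byte form F2 B1 9D A7 at offsets 11–14.
Offset 13 falls in char 4's range; it's byte 3 of F2 B1 9D A7 = 0x9D.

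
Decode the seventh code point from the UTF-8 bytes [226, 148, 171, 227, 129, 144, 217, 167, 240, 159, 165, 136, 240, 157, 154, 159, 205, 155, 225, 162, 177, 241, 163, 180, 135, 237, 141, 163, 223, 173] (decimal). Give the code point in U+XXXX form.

Offset 0: leading byte 0xE2 = 11100010 → 3-byte char #1 = E2 94 AB.
Offset 3: leading byte 0xE3 = 11100011 → 3-byte char #2 = E3 81 90.
Offset 6: leading byte 0xD9 = 11011001 → 2-byte char #3 = D9 A7.
Offset 8: leading byte 0xF0 = 11110000 → 4-byte char #4 = F0 9F A5 88.
Offset 12: leading byte 0xF0 = 11110000 → 4-byte char #5 = F0 9D 9A 9F.
Offset 16: leading byte 0xCD = 11001101 → 2-byte char #6 = CD 9B.
Offset 18: leading byte 0xE1 = 11100001 → 3-byte char #7 = E1 A2 B1.
Leading byte 0xE1 = 11100001 matches 1110xxxx → 3-byte sequence.
Byte 1: 0xE1 = 11100001, payload 0001 (4 bits).
Byte 2: 0xA2 = 10100010 (10xxxxxx ✓), payload 100010.
Byte 3: 0xB1 = 10110001 (10xxxxxx ✓), payload 110001.
Concatenate: 0001100010110001 = 0x18B1 (16 bits → U+18B1).

U+18B1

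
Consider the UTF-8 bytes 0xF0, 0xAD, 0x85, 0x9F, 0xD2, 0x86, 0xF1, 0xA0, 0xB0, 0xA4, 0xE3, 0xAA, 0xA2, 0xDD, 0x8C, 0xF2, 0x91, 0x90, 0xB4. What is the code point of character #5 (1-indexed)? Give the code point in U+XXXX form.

U+074C

Offset 0: leading byte 0xF0 = 11110000 → 4-byte char #1 = F0 AD 85 9F.
Offset 4: leading byte 0xD2 = 11010010 → 2-byte char #2 = D2 86.
Offset 6: leading byte 0xF1 = 11110001 → 4-byte char #3 = F1 A0 B0 A4.
Offset 10: leading byte 0xE3 = 11100011 → 3-byte char #4 = E3 AA A2.
Offset 13: leading byte 0xDD = 11011101 → 2-byte char #5 = DD 8C.
Leading byte 0xDD = 11011101 matches 110xxxxx → 2-byte sequence.
Byte 1: 0xDD = 11011101, payload 11101 (5 bits).
Byte 2: 0x8C = 10001100 (10xxxxxx ✓), payload 001100.
Concatenate: 11101001100 = 0x74C (11 bits → U+074C).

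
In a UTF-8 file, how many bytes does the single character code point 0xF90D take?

U+F90D = 0xF90D. UTF-8 uses 1 byte below 0x80, 2 below 0x800, 3 below 0x10000, 4 up to 0x10FFFF. 0xF90D is in U+0800–U+FFFF → 3 bytes.

3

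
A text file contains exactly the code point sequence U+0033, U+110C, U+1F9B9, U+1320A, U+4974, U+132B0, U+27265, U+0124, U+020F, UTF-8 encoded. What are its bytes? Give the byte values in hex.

U+0033: 1-byte form → 33.
U+110C: 3-byte form → E1 84 8C.
U+1F9B9: 4-byte form → F0 9F A6 B9.
U+1320A: 4-byte form → F0 93 88 8A.
U+4974: 3-byte form → E4 A5 B4.
U+132B0: 4-byte form → F0 93 8A B0.
U+27265: 4-byte form → F0 A7 89 A5.
U+0124: 2-byte form → C4 A4.
U+020F: 2-byte form → C8 8F.
Concatenated (27 bytes): 33 E1 84 8C F0 9F A6 B9 F0 93 88 8A E4 A5 B4 F0 93 8A B0 F0 A7 89 A5 C4 A4 C8 8F.

33 E1 84 8C F0 9F A6 B9 F0 93 88 8A E4 A5 B4 F0 93 8A B0 F0 A7 89 A5 C4 A4 C8 8F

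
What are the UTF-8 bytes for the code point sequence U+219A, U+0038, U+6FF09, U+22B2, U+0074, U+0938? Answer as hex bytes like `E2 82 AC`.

E2 86 9A 38 F1 AF BC 89 E2 8A B2 74 E0 A4 B8

U+219A: 3-byte form → E2 86 9A.
U+0038: 1-byte form → 38.
U+6FF09: 4-byte form → F1 AF BC 89.
U+22B2: 3-byte form → E2 8A B2.
U+0074: 1-byte form → 74.
U+0938: 3-byte form → E0 A4 B8.
Concatenated (15 bytes): E2 86 9A 38 F1 AF BC 89 E2 8A B2 74 E0 A4 B8.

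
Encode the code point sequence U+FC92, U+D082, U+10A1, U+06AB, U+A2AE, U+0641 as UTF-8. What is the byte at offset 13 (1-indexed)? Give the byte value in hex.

1-indexed offset 13 is 0-indexed offset 12.
U+FC92 → 3-byte form EF B2 92 at offsets 0–2.
U+D082 → 3-byte form ED 82 82 at offsets 3–5.
U+10A1 → 3-byte form E1 82 A1 at offsets 6–8.
U+06AB → 2-byte form DA AB at offsets 9–10.
U+A2AE → 3-byte form EA 8A AE at offsets 11–13.
Offset 12 falls in char 5's range; it's byte 2 of EA 8A AE = 0x8A.

0x8A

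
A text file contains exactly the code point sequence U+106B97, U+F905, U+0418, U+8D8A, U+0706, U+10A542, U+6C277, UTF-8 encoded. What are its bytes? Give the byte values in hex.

U+106B97: 4-byte form → F4 86 AE 97.
U+F905: 3-byte form → EF A4 85.
U+0418: 2-byte form → D0 98.
U+8D8A: 3-byte form → E8 B6 8A.
U+0706: 2-byte form → DC 86.
U+10A542: 4-byte form → F4 8A 95 82.
U+6C277: 4-byte form → F1 AC 89 B7.
Concatenated (22 bytes): F4 86 AE 97 EF A4 85 D0 98 E8 B6 8A DC 86 F4 8A 95 82 F1 AC 89 B7.

F4 86 AE 97 EF A4 85 D0 98 E8 B6 8A DC 86 F4 8A 95 82 F1 AC 89 B7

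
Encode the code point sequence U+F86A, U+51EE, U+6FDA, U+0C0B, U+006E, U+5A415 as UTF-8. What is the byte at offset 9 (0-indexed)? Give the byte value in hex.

U+F86A → 3-byte form EF A1 AA at offsets 0–2.
U+51EE → 3-byte form E5 87 AE at offsets 3–5.
U+6FDA → 3-byte form E6 BF 9A at offsets 6–8.
U+0C0B → 3-byte form E0 B0 8B at offsets 9–11.
Offset 9 falls in char 4's range; it's byte 1 of E0 B0 8B = 0xE0.

0xE0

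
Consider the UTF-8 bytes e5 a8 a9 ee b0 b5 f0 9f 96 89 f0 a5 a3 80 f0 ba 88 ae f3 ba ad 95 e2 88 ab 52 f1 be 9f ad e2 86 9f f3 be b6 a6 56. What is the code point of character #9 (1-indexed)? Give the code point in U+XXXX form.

Offset 0: leading byte 0xE5 = 11100101 → 3-byte char #1 = E5 A8 A9.
Offset 3: leading byte 0xEE = 11101110 → 3-byte char #2 = EE B0 B5.
Offset 6: leading byte 0xF0 = 11110000 → 4-byte char #3 = F0 9F 96 89.
Offset 10: leading byte 0xF0 = 11110000 → 4-byte char #4 = F0 A5 A3 80.
Offset 14: leading byte 0xF0 = 11110000 → 4-byte char #5 = F0 BA 88 AE.
Offset 18: leading byte 0xF3 = 11110011 → 4-byte char #6 = F3 BA AD 95.
Offset 22: leading byte 0xE2 = 11100010 → 3-byte char #7 = E2 88 AB.
Offset 25: leading byte 0x52 = 01010010 → 1-byte char #8 = 52.
Offset 26: leading byte 0xF1 = 11110001 → 4-byte char #9 = F1 BE 9F AD.
Leading byte 0xF1 = 11110001 matches 11110xxx → 4-byte sequence.
Byte 1: 0xF1 = 11110001, payload 001 (3 bits).
Byte 2: 0xBE = 10111110 (10xxxxxx ✓), payload 111110.
Byte 3: 0x9F = 10011111 (10xxxxxx ✓), payload 011111.
Byte 4: 0xAD = 10101101 (10xxxxxx ✓), payload 101101.
Concatenate: 001111110011111101101 = 0x7E7ED (21 bits → U+7E7ED).

U+7E7ED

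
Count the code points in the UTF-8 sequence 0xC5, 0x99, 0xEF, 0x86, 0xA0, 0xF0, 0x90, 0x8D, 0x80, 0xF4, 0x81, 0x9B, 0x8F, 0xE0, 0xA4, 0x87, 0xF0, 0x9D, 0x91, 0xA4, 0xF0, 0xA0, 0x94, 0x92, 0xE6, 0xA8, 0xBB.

8

Byte at offset 0: 0xC5 = 11000101 → 2-byte char (#1). Advance 2.
Byte at offset 2: 0xEF = 11101111 → 3-byte char (#2). Advance 3.
Byte at offset 5: 0xF0 = 11110000 → 4-byte char (#3). Advance 4.
Byte at offset 9: 0xF4 = 11110100 → 4-byte char (#4). Advance 4.
Byte at offset 13: 0xE0 = 11100000 → 3-byte char (#5). Advance 3.
Byte at offset 16: 0xF0 = 11110000 → 4-byte char (#6). Advance 4.
Byte at offset 20: 0xF0 = 11110000 → 4-byte char (#7). Advance 4.
Byte at offset 24: 0xE6 = 11100110 → 3-byte char (#8). Advance 3.
Reached end at offset 27 after 8 code points.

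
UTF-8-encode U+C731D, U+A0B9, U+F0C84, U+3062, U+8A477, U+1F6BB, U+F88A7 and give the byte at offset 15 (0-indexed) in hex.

0x8A

U+C731D → 4-byte form F3 87 8C 9D at offsets 0–3.
U+A0B9 → 3-byte form EA 82 B9 at offsets 4–6.
U+F0C84 → 4-byte form F3 B0 B2 84 at offsets 7–10.
U+3062 → 3-byte form E3 81 A2 at offsets 11–13.
U+8A477 → 4-byte form F2 8A 91 B7 at offsets 14–17.
Offset 15 falls in char 5's range; it's byte 2 of F2 8A 91 B7 = 0x8A.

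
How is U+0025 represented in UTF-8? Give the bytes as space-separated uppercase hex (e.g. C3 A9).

25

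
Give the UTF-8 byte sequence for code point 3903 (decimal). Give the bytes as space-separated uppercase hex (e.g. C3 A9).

U+0F3F = 0xF3F = 3903 decimal. In range U+0800–U+FFFF → 3-byte form: 1110xxxx 10xxxxxx 10xxxxxx.
Binary (16 bits): 0000111100111111.
Split 4+6+6: 0000 | 111100 | 111111.
Byte 1: 11100000 = 0xE0.
Byte 2: 10111100 = 0xBC.
Byte 3: 10111111 = 0xBF.

E0 BC BF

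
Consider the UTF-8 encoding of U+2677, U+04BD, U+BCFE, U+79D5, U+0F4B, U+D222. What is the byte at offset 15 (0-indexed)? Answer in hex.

0x88

U+2677 → 3-byte form E2 99 B7 at offsets 0–2.
U+04BD → 2-byte form D2 BD at offsets 3–4.
U+BCFE → 3-byte form EB B3 BE at offsets 5–7.
U+79D5 → 3-byte form E7 A7 95 at offsets 8–10.
U+0F4B → 3-byte form E0 BD 8B at offsets 11–13.
U+D222 → 3-byte form ED 88 A2 at offsets 14–16.
Offset 15 falls in char 6's range; it's byte 2 of ED 88 A2 = 0x88.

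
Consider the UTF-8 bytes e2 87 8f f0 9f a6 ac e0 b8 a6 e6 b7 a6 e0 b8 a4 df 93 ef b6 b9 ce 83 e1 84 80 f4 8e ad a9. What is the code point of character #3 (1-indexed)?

Offset 0: leading byte 0xE2 = 11100010 → 3-byte char #1 = E2 87 8F.
Offset 3: leading byte 0xF0 = 11110000 → 4-byte char #2 = F0 9F A6 AC.
Offset 7: leading byte 0xE0 = 11100000 → 3-byte char #3 = E0 B8 A6.
Leading byte 0xE0 = 11100000 matches 1110xxxx → 3-byte sequence.
Byte 1: 0xE0 = 11100000, payload 0000 (4 bits).
Byte 2: 0xB8 = 10111000 (10xxxxxx ✓), payload 111000.
Byte 3: 0xA6 = 10100110 (10xxxxxx ✓), payload 100110.
Concatenate: 0000111000100110 = 0xE26 (16 bits → U+0E26).

U+0E26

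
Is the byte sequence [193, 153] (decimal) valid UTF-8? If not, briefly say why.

Leading byte 0xC1 = 11000001 → 2-byte form.
Continuation bytes all match 10xxxxxx. Payload decodes to 0x59.
But 0x59 < 0x80, the minimum for a 2-byte sequence — this is an overlong encoding.

invalid (overlong encoding)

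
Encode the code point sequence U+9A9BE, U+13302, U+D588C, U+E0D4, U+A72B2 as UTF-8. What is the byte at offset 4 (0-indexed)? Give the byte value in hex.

U+9A9BE → 4-byte form F2 9A A6 BE at offsets 0–3.
U+13302 → 4-byte form F0 93 8C 82 at offsets 4–7.
Offset 4 falls in char 2's range; it's byte 1 of F0 93 8C 82 = 0xF0.

0xF0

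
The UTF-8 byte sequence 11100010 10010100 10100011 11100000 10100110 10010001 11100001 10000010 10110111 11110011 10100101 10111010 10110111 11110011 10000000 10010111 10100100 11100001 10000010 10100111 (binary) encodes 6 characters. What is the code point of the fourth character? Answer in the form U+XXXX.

U+E5EB7

Offset 0: leading byte 0xE2 = 11100010 → 3-byte char #1 = E2 94 A3.
Offset 3: leading byte 0xE0 = 11100000 → 3-byte char #2 = E0 A6 91.
Offset 6: leading byte 0xE1 = 11100001 → 3-byte char #3 = E1 82 B7.
Offset 9: leading byte 0xF3 = 11110011 → 4-byte char #4 = F3 A5 BA B7.
Leading byte 0xF3 = 11110011 matches 11110xxx → 4-byte sequence.
Byte 1: 0xF3 = 11110011, payload 011 (3 bits).
Byte 2: 0xA5 = 10100101 (10xxxxxx ✓), payload 100101.
Byte 3: 0xBA = 10111010 (10xxxxxx ✓), payload 111010.
Byte 4: 0xB7 = 10110111 (10xxxxxx ✓), payload 110111.
Concatenate: 011100101111010110111 = 0xE5EB7 (21 bits → U+E5EB7).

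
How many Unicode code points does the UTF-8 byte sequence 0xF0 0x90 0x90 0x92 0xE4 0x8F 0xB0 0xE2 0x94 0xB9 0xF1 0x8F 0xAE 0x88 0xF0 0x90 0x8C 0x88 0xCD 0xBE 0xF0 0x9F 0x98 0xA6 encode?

7

Byte at offset 0: 0xF0 = 11110000 → 4-byte char (#1). Advance 4.
Byte at offset 4: 0xE4 = 11100100 → 3-byte char (#2). Advance 3.
Byte at offset 7: 0xE2 = 11100010 → 3-byte char (#3). Advance 3.
Byte at offset 10: 0xF1 = 11110001 → 4-byte char (#4). Advance 4.
Byte at offset 14: 0xF0 = 11110000 → 4-byte char (#5). Advance 4.
Byte at offset 18: 0xCD = 11001101 → 2-byte char (#6). Advance 2.
Byte at offset 20: 0xF0 = 11110000 → 4-byte char (#7). Advance 4.
Reached end at offset 24 after 7 code points.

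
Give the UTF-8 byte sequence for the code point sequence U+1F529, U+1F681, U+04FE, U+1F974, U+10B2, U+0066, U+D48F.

U+1F529: 4-byte form → F0 9F 94 A9.
U+1F681: 4-byte form → F0 9F 9A 81.
U+04FE: 2-byte form → D3 BE.
U+1F974: 4-byte form → F0 9F A5 B4.
U+10B2: 3-byte form → E1 82 B2.
U+0066: 1-byte form → 66.
U+D48F: 3-byte form → ED 92 8F.
Concatenated (21 bytes): F0 9F 94 A9 F0 9F 9A 81 D3 BE F0 9F A5 B4 E1 82 B2 66 ED 92 8F.

F0 9F 94 A9 F0 9F 9A 81 D3 BE F0 9F A5 B4 E1 82 B2 66 ED 92 8F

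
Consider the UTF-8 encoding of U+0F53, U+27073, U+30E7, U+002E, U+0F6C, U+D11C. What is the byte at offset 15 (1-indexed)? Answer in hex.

0xED

1-indexed offset 15 is 0-indexed offset 14.
U+0F53 → 3-byte form E0 BD 93 at offsets 0–2.
U+27073 → 4-byte form F0 A7 81 B3 at offsets 3–6.
U+30E7 → 3-byte form E3 83 A7 at offsets 7–9.
U+002E → 1-byte form 2E at offsets 10–10.
U+0F6C → 3-byte form E0 BD AC at offsets 11–13.
U+D11C → 3-byte form ED 84 9C at offsets 14–16.
Offset 14 falls in char 6's range; it's byte 1 of ED 84 9C = 0xED.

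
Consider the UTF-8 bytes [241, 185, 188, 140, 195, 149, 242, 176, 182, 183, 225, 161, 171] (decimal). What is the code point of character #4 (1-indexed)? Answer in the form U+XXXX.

Offset 0: leading byte 0xF1 = 11110001 → 4-byte char #1 = F1 B9 BC 8C.
Offset 4: leading byte 0xC3 = 11000011 → 2-byte char #2 = C3 95.
Offset 6: leading byte 0xF2 = 11110010 → 4-byte char #3 = F2 B0 B6 B7.
Offset 10: leading byte 0xE1 = 11100001 → 3-byte char #4 = E1 A1 AB.
Leading byte 0xE1 = 11100001 matches 1110xxxx → 3-byte sequence.
Byte 1: 0xE1 = 11100001, payload 0001 (4 bits).
Byte 2: 0xA1 = 10100001 (10xxxxxx ✓), payload 100001.
Byte 3: 0xAB = 10101011 (10xxxxxx ✓), payload 101011.
Concatenate: 0001100001101011 = 0x186B (16 bits → U+186B).

U+186B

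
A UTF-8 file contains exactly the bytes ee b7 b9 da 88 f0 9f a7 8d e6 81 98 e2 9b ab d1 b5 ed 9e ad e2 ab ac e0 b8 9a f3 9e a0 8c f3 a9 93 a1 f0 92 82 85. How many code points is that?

12

Byte at offset 0: 0xEE = 11101110 → 3-byte char (#1). Advance 3.
Byte at offset 3: 0xDA = 11011010 → 2-byte char (#2). Advance 2.
Byte at offset 5: 0xF0 = 11110000 → 4-byte char (#3). Advance 4.
Byte at offset 9: 0xE6 = 11100110 → 3-byte char (#4). Advance 3.
Byte at offset 12: 0xE2 = 11100010 → 3-byte char (#5). Advance 3.
Byte at offset 15: 0xD1 = 11010001 → 2-byte char (#6). Advance 2.
Byte at offset 17: 0xED = 11101101 → 3-byte char (#7). Advance 3.
Byte at offset 20: 0xE2 = 11100010 → 3-byte char (#8). Advance 3.
Byte at offset 23: 0xE0 = 11100000 → 3-byte char (#9). Advance 3.
Byte at offset 26: 0xF3 = 11110011 → 4-byte char (#10). Advance 4.
Byte at offset 30: 0xF3 = 11110011 → 4-byte char (#11). Advance 4.
Byte at offset 34: 0xF0 = 11110000 → 4-byte char (#12). Advance 4.
Reached end at offset 38 after 12 code points.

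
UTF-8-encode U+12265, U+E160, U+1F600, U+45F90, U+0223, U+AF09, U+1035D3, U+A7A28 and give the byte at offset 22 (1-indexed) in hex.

1-indexed offset 22 is 0-indexed offset 21.
U+12265 → 4-byte form F0 92 89 A5 at offsets 0–3.
U+E160 → 3-byte form EE 85 A0 at offsets 4–6.
U+1F600 → 4-byte form F0 9F 98 80 at offsets 7–10.
U+45F90 → 4-byte form F1 85 BE 90 at offsets 11–14.
U+0223 → 2-byte form C8 A3 at offsets 15–16.
U+AF09 → 3-byte form EA BC 89 at offsets 17–19.
U+1035D3 → 4-byte form F4 83 97 93 at offsets 20–23.
Offset 21 falls in char 7's range; it's byte 2 of F4 83 97 93 = 0x83.

0x83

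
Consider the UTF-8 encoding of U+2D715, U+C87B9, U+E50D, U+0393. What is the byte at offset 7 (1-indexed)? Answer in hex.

1-indexed offset 7 is 0-indexed offset 6.
U+2D715 → 4-byte form F0 AD 9C 95 at offsets 0–3.
U+C87B9 → 4-byte form F3 88 9E B9 at offsets 4–7.
Offset 6 falls in char 2's range; it's byte 3 of F3 88 9E B9 = 0x9E.

0x9E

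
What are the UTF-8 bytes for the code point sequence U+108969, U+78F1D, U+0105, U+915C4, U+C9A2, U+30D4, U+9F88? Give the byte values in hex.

F4 88 A5 A9 F1 B8 BC 9D C4 85 F2 91 97 84 EC A6 A2 E3 83 94 E9 BE 88

U+108969: 4-byte form → F4 88 A5 A9.
U+78F1D: 4-byte form → F1 B8 BC 9D.
U+0105: 2-byte form → C4 85.
U+915C4: 4-byte form → F2 91 97 84.
U+C9A2: 3-byte form → EC A6 A2.
U+30D4: 3-byte form → E3 83 94.
U+9F88: 3-byte form → E9 BE 88.
Concatenated (23 bytes): F4 88 A5 A9 F1 B8 BC 9D C4 85 F2 91 97 84 EC A6 A2 E3 83 94 E9 BE 88.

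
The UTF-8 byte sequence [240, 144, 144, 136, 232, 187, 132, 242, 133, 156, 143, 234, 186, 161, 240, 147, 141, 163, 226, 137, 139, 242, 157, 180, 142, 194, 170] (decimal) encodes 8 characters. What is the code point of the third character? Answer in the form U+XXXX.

U+8570F

Offset 0: leading byte 0xF0 = 11110000 → 4-byte char #1 = F0 90 90 88.
Offset 4: leading byte 0xE8 = 11101000 → 3-byte char #2 = E8 BB 84.
Offset 7: leading byte 0xF2 = 11110010 → 4-byte char #3 = F2 85 9C 8F.
Leading byte 0xF2 = 11110010 matches 11110xxx → 4-byte sequence.
Byte 1: 0xF2 = 11110010, payload 010 (3 bits).
Byte 2: 0x85 = 10000101 (10xxxxxx ✓), payload 000101.
Byte 3: 0x9C = 10011100 (10xxxxxx ✓), payload 011100.
Byte 4: 0x8F = 10001111 (10xxxxxx ✓), payload 001111.
Concatenate: 010000101011100001111 = 0x8570F (21 bits → U+8570F).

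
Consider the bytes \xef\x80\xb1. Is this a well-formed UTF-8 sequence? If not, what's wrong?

Leading byte 0xEF = 11101111 → 3-byte form.
Continuation bytes 0x80=10000000, 0xB1=10110001 all match 10xxxxxx.
Decoded value 0xF031 is ≥ 0x800 (shortest form) and not a surrogate.

valid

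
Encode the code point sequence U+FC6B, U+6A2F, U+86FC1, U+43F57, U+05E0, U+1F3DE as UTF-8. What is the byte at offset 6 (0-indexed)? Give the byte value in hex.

0xF2

U+FC6B → 3-byte form EF B1 AB at offsets 0–2.
U+6A2F → 3-byte form E6 A8 AF at offsets 3–5.
U+86FC1 → 4-byte form F2 86 BF 81 at offsets 6–9.
Offset 6 falls in char 3's range; it's byte 1 of F2 86 BF 81 = 0xF2.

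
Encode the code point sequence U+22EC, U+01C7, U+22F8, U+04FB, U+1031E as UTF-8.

U+22EC: 3-byte form → E2 8B AC.
U+01C7: 2-byte form → C7 87.
U+22F8: 3-byte form → E2 8B B8.
U+04FB: 2-byte form → D3 BB.
U+1031E: 4-byte form → F0 90 8C 9E.
Concatenated (14 bytes): E2 8B AC C7 87 E2 8B B8 D3 BB F0 90 8C 9E.

E2 8B AC C7 87 E2 8B B8 D3 BB F0 90 8C 9E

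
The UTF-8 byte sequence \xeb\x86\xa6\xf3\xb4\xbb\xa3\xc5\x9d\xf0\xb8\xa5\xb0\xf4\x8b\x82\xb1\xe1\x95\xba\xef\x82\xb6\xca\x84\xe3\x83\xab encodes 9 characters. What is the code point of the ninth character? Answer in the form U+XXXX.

U+30EB

Offset 0: leading byte 0xEB = 11101011 → 3-byte char #1 = EB 86 A6.
Offset 3: leading byte 0xF3 = 11110011 → 4-byte char #2 = F3 B4 BB A3.
Offset 7: leading byte 0xC5 = 11000101 → 2-byte char #3 = C5 9D.
Offset 9: leading byte 0xF0 = 11110000 → 4-byte char #4 = F0 B8 A5 B0.
Offset 13: leading byte 0xF4 = 11110100 → 4-byte char #5 = F4 8B 82 B1.
Offset 17: leading byte 0xE1 = 11100001 → 3-byte char #6 = E1 95 BA.
Offset 20: leading byte 0xEF = 11101111 → 3-byte char #7 = EF 82 B6.
Offset 23: leading byte 0xCA = 11001010 → 2-byte char #8 = CA 84.
Offset 25: leading byte 0xE3 = 11100011 → 3-byte char #9 = E3 83 AB.
Leading byte 0xE3 = 11100011 matches 1110xxxx → 3-byte sequence.
Byte 1: 0xE3 = 11100011, payload 0011 (4 bits).
Byte 2: 0x83 = 10000011 (10xxxxxx ✓), payload 000011.
Byte 3: 0xAB = 10101011 (10xxxxxx ✓), payload 101011.
Concatenate: 0011000011101011 = 0x30EB (16 bits → U+30EB).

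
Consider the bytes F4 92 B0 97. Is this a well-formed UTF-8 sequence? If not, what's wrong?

invalid (encodes a value above U+10FFFF)

Leading byte 0xF4 = 11110100 → 4-byte form.
Payload = 0x112C17, which exceeds U+10FFFF, the maximum Unicode code point. (Leading bytes F5–FF, or F4 followed by ≥ 0x90, are invalid.)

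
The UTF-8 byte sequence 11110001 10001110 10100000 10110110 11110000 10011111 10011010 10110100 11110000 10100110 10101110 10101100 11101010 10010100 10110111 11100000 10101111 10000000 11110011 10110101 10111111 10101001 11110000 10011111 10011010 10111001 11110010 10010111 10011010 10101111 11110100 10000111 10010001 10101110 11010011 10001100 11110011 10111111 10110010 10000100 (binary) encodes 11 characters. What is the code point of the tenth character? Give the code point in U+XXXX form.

Offset 0: leading byte 0xF1 = 11110001 → 4-byte char #1 = F1 8E A0 B6.
Offset 4: leading byte 0xF0 = 11110000 → 4-byte char #2 = F0 9F 9A B4.
Offset 8: leading byte 0xF0 = 11110000 → 4-byte char #3 = F0 A6 AE AC.
Offset 12: leading byte 0xEA = 11101010 → 3-byte char #4 = EA 94 B7.
Offset 15: leading byte 0xE0 = 11100000 → 3-byte char #5 = E0 AF 80.
Offset 18: leading byte 0xF3 = 11110011 → 4-byte char #6 = F3 B5 BF A9.
Offset 22: leading byte 0xF0 = 11110000 → 4-byte char #7 = F0 9F 9A B9.
Offset 26: leading byte 0xF2 = 11110010 → 4-byte char #8 = F2 97 9A AF.
Offset 30: leading byte 0xF4 = 11110100 → 4-byte char #9 = F4 87 91 AE.
Offset 34: leading byte 0xD3 = 11010011 → 2-byte char #10 = D3 8C.
Leading byte 0xD3 = 11010011 matches 110xxxxx → 2-byte sequence.
Byte 1: 0xD3 = 11010011, payload 10011 (5 bits).
Byte 2: 0x8C = 10001100 (10xxxxxx ✓), payload 001100.
Concatenate: 10011001100 = 0x4CC (11 bits → U+04CC).

U+04CC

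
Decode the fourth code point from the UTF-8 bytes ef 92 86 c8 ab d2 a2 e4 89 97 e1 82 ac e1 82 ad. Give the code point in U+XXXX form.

Offset 0: leading byte 0xEF = 11101111 → 3-byte char #1 = EF 92 86.
Offset 3: leading byte 0xC8 = 11001000 → 2-byte char #2 = C8 AB.
Offset 5: leading byte 0xD2 = 11010010 → 2-byte char #3 = D2 A2.
Offset 7: leading byte 0xE4 = 11100100 → 3-byte char #4 = E4 89 97.
Leading byte 0xE4 = 11100100 matches 1110xxxx → 3-byte sequence.
Byte 1: 0xE4 = 11100100, payload 0100 (4 bits).
Byte 2: 0x89 = 10001001 (10xxxxxx ✓), payload 001001.
Byte 3: 0x97 = 10010111 (10xxxxxx ✓), payload 010111.
Concatenate: 0100001001010111 = 0x4257 (16 bits → U+4257).

U+4257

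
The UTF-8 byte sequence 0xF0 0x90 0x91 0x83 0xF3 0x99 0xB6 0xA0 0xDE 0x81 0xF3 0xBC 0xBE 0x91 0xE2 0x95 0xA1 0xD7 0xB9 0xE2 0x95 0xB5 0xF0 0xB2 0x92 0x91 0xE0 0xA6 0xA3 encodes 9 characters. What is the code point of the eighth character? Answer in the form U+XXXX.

U+32491

Offset 0: leading byte 0xF0 = 11110000 → 4-byte char #1 = F0 90 91 83.
Offset 4: leading byte 0xF3 = 11110011 → 4-byte char #2 = F3 99 B6 A0.
Offset 8: leading byte 0xDE = 11011110 → 2-byte char #3 = DE 81.
Offset 10: leading byte 0xF3 = 11110011 → 4-byte char #4 = F3 BC BE 91.
Offset 14: leading byte 0xE2 = 11100010 → 3-byte char #5 = E2 95 A1.
Offset 17: leading byte 0xD7 = 11010111 → 2-byte char #6 = D7 B9.
Offset 19: leading byte 0xE2 = 11100010 → 3-byte char #7 = E2 95 B5.
Offset 22: leading byte 0xF0 = 11110000 → 4-byte char #8 = F0 B2 92 91.
Leading byte 0xF0 = 11110000 matches 11110xxx → 4-byte sequence.
Byte 1: 0xF0 = 11110000, payload 000 (3 bits).
Byte 2: 0xB2 = 10110010 (10xxxxxx ✓), payload 110010.
Byte 3: 0x92 = 10010010 (10xxxxxx ✓), payload 010010.
Byte 4: 0x91 = 10010001 (10xxxxxx ✓), payload 010001.
Concatenate: 000110010010010010001 = 0x32491 (21 bits → U+32491).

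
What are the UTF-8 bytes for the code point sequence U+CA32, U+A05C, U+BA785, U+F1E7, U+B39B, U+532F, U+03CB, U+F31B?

U+CA32: 3-byte form → EC A8 B2.
U+A05C: 3-byte form → EA 81 9C.
U+BA785: 4-byte form → F2 BA 9E 85.
U+F1E7: 3-byte form → EF 87 A7.
U+B39B: 3-byte form → EB 8E 9B.
U+532F: 3-byte form → E5 8C AF.
U+03CB: 2-byte form → CF 8B.
U+F31B: 3-byte form → EF 8C 9B.
Concatenated (24 bytes): EC A8 B2 EA 81 9C F2 BA 9E 85 EF 87 A7 EB 8E 9B E5 8C AF CF 8B EF 8C 9B.

EC A8 B2 EA 81 9C F2 BA 9E 85 EF 87 A7 EB 8E 9B E5 8C AF CF 8B EF 8C 9B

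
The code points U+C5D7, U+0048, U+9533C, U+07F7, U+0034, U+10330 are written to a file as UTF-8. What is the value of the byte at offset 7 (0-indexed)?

0xBC

U+C5D7 → 3-byte form EC 97 97 at offsets 0–2.
U+0048 → 1-byte form 48 at offsets 3–3.
U+9533C → 4-byte form F2 95 8C BC at offsets 4–7.
Offset 7 falls in char 3's range; it's byte 4 of F2 95 8C BC = 0xBC.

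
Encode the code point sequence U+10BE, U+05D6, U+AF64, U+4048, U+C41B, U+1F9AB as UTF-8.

E1 82 BE D7 96 EA BD A4 E4 81 88 EC 90 9B F0 9F A6 AB

U+10BE: 3-byte form → E1 82 BE.
U+05D6: 2-byte form → D7 96.
U+AF64: 3-byte form → EA BD A4.
U+4048: 3-byte form → E4 81 88.
U+C41B: 3-byte form → EC 90 9B.
U+1F9AB: 4-byte form → F0 9F A6 AB.
Concatenated (18 bytes): E1 82 BE D7 96 EA BD A4 E4 81 88 EC 90 9B F0 9F A6 AB.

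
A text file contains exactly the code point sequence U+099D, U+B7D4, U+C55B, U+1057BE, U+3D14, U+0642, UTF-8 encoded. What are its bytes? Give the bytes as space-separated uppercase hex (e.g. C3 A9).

U+099D: 3-byte form → E0 A6 9D.
U+B7D4: 3-byte form → EB 9F 94.
U+C55B: 3-byte form → EC 95 9B.
U+1057BE: 4-byte form → F4 85 9E BE.
U+3D14: 3-byte form → E3 B4 94.
U+0642: 2-byte form → D9 82.
Concatenated (18 bytes): E0 A6 9D EB 9F 94 EC 95 9B F4 85 9E BE E3 B4 94 D9 82.

E0 A6 9D EB 9F 94 EC 95 9B F4 85 9E BE E3 B4 94 D9 82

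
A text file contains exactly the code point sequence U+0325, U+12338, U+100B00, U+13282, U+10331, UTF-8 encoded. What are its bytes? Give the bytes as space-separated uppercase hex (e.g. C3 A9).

CC A5 F0 92 8C B8 F4 80 AC 80 F0 93 8A 82 F0 90 8C B1

U+0325: 2-byte form → CC A5.
U+12338: 4-byte form → F0 92 8C B8.
U+100B00: 4-byte form → F4 80 AC 80.
U+13282: 4-byte form → F0 93 8A 82.
U+10331: 4-byte form → F0 90 8C B1.
Concatenated (18 bytes): CC A5 F0 92 8C B8 F4 80 AC 80 F0 93 8A 82 F0 90 8C B1.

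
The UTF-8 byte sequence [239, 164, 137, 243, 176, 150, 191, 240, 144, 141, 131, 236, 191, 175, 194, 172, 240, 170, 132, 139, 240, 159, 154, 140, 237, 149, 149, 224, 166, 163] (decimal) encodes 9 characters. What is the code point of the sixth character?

U+2A10B

Offset 0: leading byte 0xEF = 11101111 → 3-byte char #1 = EF A4 89.
Offset 3: leading byte 0xF3 = 11110011 → 4-byte char #2 = F3 B0 96 BF.
Offset 7: leading byte 0xF0 = 11110000 → 4-byte char #3 = F0 90 8D 83.
Offset 11: leading byte 0xEC = 11101100 → 3-byte char #4 = EC BF AF.
Offset 14: leading byte 0xC2 = 11000010 → 2-byte char #5 = C2 AC.
Offset 16: leading byte 0xF0 = 11110000 → 4-byte char #6 = F0 AA 84 8B.
Leading byte 0xF0 = 11110000 matches 11110xxx → 4-byte sequence.
Byte 1: 0xF0 = 11110000, payload 000 (3 bits).
Byte 2: 0xAA = 10101010 (10xxxxxx ✓), payload 101010.
Byte 3: 0x84 = 10000100 (10xxxxxx ✓), payload 000100.
Byte 4: 0x8B = 10001011 (10xxxxxx ✓), payload 001011.
Concatenate: 000101010000100001011 = 0x2A10B (21 bits → U+2A10B).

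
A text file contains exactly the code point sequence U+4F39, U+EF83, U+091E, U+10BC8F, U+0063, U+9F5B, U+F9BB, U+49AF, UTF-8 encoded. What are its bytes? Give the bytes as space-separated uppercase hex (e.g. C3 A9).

U+4F39: 3-byte form → E4 BC B9.
U+EF83: 3-byte form → EE BE 83.
U+091E: 3-byte form → E0 A4 9E.
U+10BC8F: 4-byte form → F4 8B B2 8F.
U+0063: 1-byte form → 63.
U+9F5B: 3-byte form → E9 BD 9B.
U+F9BB: 3-byte form → EF A6 BB.
U+49AF: 3-byte form → E4 A6 AF.
Concatenated (23 bytes): E4 BC B9 EE BE 83 E0 A4 9E F4 8B B2 8F 63 E9 BD 9B EF A6 BB E4 A6 AF.

E4 BC B9 EE BE 83 E0 A4 9E F4 8B B2 8F 63 E9 BD 9B EF A6 BB E4 A6 AF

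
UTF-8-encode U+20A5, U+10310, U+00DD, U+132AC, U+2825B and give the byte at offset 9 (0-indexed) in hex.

U+20A5 → 3-byte form E2 82 A5 at offsets 0–2.
U+10310 → 4-byte form F0 90 8C 90 at offsets 3–6.
U+00DD → 2-byte form C3 9D at offsets 7–8.
U+132AC → 4-byte form F0 93 8A AC at offsets 9–12.
Offset 9 falls in char 4's range; it's byte 1 of F0 93 8A AC = 0xF0.

0xF0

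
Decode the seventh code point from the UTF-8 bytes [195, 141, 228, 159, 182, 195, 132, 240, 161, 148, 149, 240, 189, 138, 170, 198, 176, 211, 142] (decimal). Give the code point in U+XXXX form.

U+04CE

Offset 0: leading byte 0xC3 = 11000011 → 2-byte char #1 = C3 8D.
Offset 2: leading byte 0xE4 = 11100100 → 3-byte char #2 = E4 9F B6.
Offset 5: leading byte 0xC3 = 11000011 → 2-byte char #3 = C3 84.
Offset 7: leading byte 0xF0 = 11110000 → 4-byte char #4 = F0 A1 94 95.
Offset 11: leading byte 0xF0 = 11110000 → 4-byte char #5 = F0 BD 8A AA.
Offset 15: leading byte 0xC6 = 11000110 → 2-byte char #6 = C6 B0.
Offset 17: leading byte 0xD3 = 11010011 → 2-byte char #7 = D3 8E.
Leading byte 0xD3 = 11010011 matches 110xxxxx → 2-byte sequence.
Byte 1: 0xD3 = 11010011, payload 10011 (5 bits).
Byte 2: 0x8E = 10001110 (10xxxxxx ✓), payload 001110.
Concatenate: 10011001110 = 0x4CE (11 bits → U+04CE).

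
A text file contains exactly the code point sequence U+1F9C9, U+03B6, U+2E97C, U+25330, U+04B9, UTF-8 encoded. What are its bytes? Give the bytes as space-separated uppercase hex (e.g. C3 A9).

U+1F9C9: 4-byte form → F0 9F A7 89.
U+03B6: 2-byte form → CE B6.
U+2E97C: 4-byte form → F0 AE A5 BC.
U+25330: 4-byte form → F0 A5 8C B0.
U+04B9: 2-byte form → D2 B9.
Concatenated (16 bytes): F0 9F A7 89 CE B6 F0 AE A5 BC F0 A5 8C B0 D2 B9.

F0 9F A7 89 CE B6 F0 AE A5 BC F0 A5 8C B0 D2 B9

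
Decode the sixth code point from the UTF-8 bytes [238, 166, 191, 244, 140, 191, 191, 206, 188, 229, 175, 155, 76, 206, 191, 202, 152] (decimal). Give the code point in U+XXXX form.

Offset 0: leading byte 0xEE = 11101110 → 3-byte char #1 = EE A6 BF.
Offset 3: leading byte 0xF4 = 11110100 → 4-byte char #2 = F4 8C BF BF.
Offset 7: leading byte 0xCE = 11001110 → 2-byte char #3 = CE BC.
Offset 9: leading byte 0xE5 = 11100101 → 3-byte char #4 = E5 AF 9B.
Offset 12: leading byte 0x4C = 01001100 → 1-byte char #5 = 4C.
Offset 13: leading byte 0xCE = 11001110 → 2-byte char #6 = CE BF.
Leading byte 0xCE = 11001110 matches 110xxxxx → 2-byte sequence.
Byte 1: 0xCE = 11001110, payload 01110 (5 bits).
Byte 2: 0xBF = 10111111 (10xxxxxx ✓), payload 111111.
Concatenate: 01110111111 = 0x3BF (11 bits → U+03BF).

U+03BF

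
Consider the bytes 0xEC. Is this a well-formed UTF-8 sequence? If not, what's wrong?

Leading byte 0xEC = 11101100 → 3-byte form, but only 1 byte is present.

invalid (sequence truncated)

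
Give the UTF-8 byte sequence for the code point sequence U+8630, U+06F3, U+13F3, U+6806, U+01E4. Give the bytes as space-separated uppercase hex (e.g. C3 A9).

U+8630: 3-byte form → E8 98 B0.
U+06F3: 2-byte form → DB B3.
U+13F3: 3-byte form → E1 8F B3.
U+6806: 3-byte form → E6 A0 86.
U+01E4: 2-byte form → C7 A4.
Concatenated (13 bytes): E8 98 B0 DB B3 E1 8F B3 E6 A0 86 C7 A4.

E8 98 B0 DB B3 E1 8F B3 E6 A0 86 C7 A4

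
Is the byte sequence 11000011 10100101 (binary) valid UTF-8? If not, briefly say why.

valid

Leading byte 0xC3 = 11000011 → 2-byte form.
Continuation bytes 0xA5=10100101 all match 10xxxxxx.
Decoded value 0xE5 is ≥ 0x80 (shortest form) and not a surrogate.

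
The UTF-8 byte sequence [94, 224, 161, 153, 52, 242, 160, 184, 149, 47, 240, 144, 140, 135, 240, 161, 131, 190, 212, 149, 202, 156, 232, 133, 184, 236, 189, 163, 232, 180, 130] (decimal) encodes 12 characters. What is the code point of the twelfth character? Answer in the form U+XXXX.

Offset 0: leading byte 0x5E = 01011110 → 1-byte char #1 = 5E.
Offset 1: leading byte 0xE0 = 11100000 → 3-byte char #2 = E0 A1 99.
Offset 4: leading byte 0x34 = 00110100 → 1-byte char #3 = 34.
Offset 5: leading byte 0xF2 = 11110010 → 4-byte char #4 = F2 A0 B8 95.
Offset 9: leading byte 0x2F = 00101111 → 1-byte char #5 = 2F.
Offset 10: leading byte 0xF0 = 11110000 → 4-byte char #6 = F0 90 8C 87.
Offset 14: leading byte 0xF0 = 11110000 → 4-byte char #7 = F0 A1 83 BE.
Offset 18: leading byte 0xD4 = 11010100 → 2-byte char #8 = D4 95.
Offset 20: leading byte 0xCA = 11001010 → 2-byte char #9 = CA 9C.
Offset 22: leading byte 0xE8 = 11101000 → 3-byte char #10 = E8 85 B8.
Offset 25: leading byte 0xEC = 11101100 → 3-byte char #11 = EC BD A3.
Offset 28: leading byte 0xE8 = 11101000 → 3-byte char #12 = E8 B4 82.
Leading byte 0xE8 = 11101000 matches 1110xxxx → 3-byte sequence.
Byte 1: 0xE8 = 11101000, payload 1000 (4 bits).
Byte 2: 0xB4 = 10110100 (10xxxxxx ✓), payload 110100.
Byte 3: 0x82 = 10000010 (10xxxxxx ✓), payload 000010.
Concatenate: 1000110100000010 = 0x8D02 (16 bits → U+8D02).

U+8D02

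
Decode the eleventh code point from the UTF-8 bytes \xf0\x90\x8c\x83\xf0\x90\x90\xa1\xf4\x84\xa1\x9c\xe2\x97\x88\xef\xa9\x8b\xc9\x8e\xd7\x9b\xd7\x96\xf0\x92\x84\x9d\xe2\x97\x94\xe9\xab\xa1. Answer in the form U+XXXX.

Offset 0: leading byte 0xF0 = 11110000 → 4-byte char #1 = F0 90 8C 83.
Offset 4: leading byte 0xF0 = 11110000 → 4-byte char #2 = F0 90 90 A1.
Offset 8: leading byte 0xF4 = 11110100 → 4-byte char #3 = F4 84 A1 9C.
Offset 12: leading byte 0xE2 = 11100010 → 3-byte char #4 = E2 97 88.
Offset 15: leading byte 0xEF = 11101111 → 3-byte char #5 = EF A9 8B.
Offset 18: leading byte 0xC9 = 11001001 → 2-byte char #6 = C9 8E.
Offset 20: leading byte 0xD7 = 11010111 → 2-byte char #7 = D7 9B.
Offset 22: leading byte 0xD7 = 11010111 → 2-byte char #8 = D7 96.
Offset 24: leading byte 0xF0 = 11110000 → 4-byte char #9 = F0 92 84 9D.
Offset 28: leading byte 0xE2 = 11100010 → 3-byte char #10 = E2 97 94.
Offset 31: leading byte 0xE9 = 11101001 → 3-byte char #11 = E9 AB A1.
Leading byte 0xE9 = 11101001 matches 1110xxxx → 3-byte sequence.
Byte 1: 0xE9 = 11101001, payload 1001 (4 bits).
Byte 2: 0xAB = 10101011 (10xxxxxx ✓), payload 101011.
Byte 3: 0xA1 = 10100001 (10xxxxxx ✓), payload 100001.
Concatenate: 1001101011100001 = 0x9AE1 (16 bits → U+9AE1).

U+9AE1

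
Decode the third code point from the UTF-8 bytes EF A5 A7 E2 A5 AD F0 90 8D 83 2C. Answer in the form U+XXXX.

U+10343

Offset 0: leading byte 0xEF = 11101111 → 3-byte char #1 = EF A5 A7.
Offset 3: leading byte 0xE2 = 11100010 → 3-byte char #2 = E2 A5 AD.
Offset 6: leading byte 0xF0 = 11110000 → 4-byte char #3 = F0 90 8D 83.
Leading byte 0xF0 = 11110000 matches 11110xxx → 4-byte sequence.
Byte 1: 0xF0 = 11110000, payload 000 (3 bits).
Byte 2: 0x90 = 10010000 (10xxxxxx ✓), payload 010000.
Byte 3: 0x8D = 10001101 (10xxxxxx ✓), payload 001101.
Byte 4: 0x83 = 10000011 (10xxxxxx ✓), payload 000011.
Concatenate: 000010000001101000011 = 0x10343 (21 bits → U+10343).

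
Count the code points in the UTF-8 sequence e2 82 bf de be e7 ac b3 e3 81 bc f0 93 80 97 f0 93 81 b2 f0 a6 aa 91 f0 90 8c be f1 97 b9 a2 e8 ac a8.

Byte at offset 0: 0xE2 = 11100010 → 3-byte char (#1). Advance 3.
Byte at offset 3: 0xDE = 11011110 → 2-byte char (#2). Advance 2.
Byte at offset 5: 0xE7 = 11100111 → 3-byte char (#3). Advance 3.
Byte at offset 8: 0xE3 = 11100011 → 3-byte char (#4). Advance 3.
Byte at offset 11: 0xF0 = 11110000 → 4-byte char (#5). Advance 4.
Byte at offset 15: 0xF0 = 11110000 → 4-byte char (#6). Advance 4.
Byte at offset 19: 0xF0 = 11110000 → 4-byte char (#7). Advance 4.
Byte at offset 23: 0xF0 = 11110000 → 4-byte char (#8). Advance 4.
Byte at offset 27: 0xF1 = 11110001 → 4-byte char (#9). Advance 4.
Byte at offset 31: 0xE8 = 11101000 → 3-byte char (#10). Advance 3.
Reached end at offset 34 after 10 code points.

10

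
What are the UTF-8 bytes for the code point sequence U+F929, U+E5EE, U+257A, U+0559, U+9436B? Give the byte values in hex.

EF A4 A9 EE 97 AE E2 95 BA D5 99 F2 94 8D AB

U+F929: 3-byte form → EF A4 A9.
U+E5EE: 3-byte form → EE 97 AE.
U+257A: 3-byte form → E2 95 BA.
U+0559: 2-byte form → D5 99.
U+9436B: 4-byte form → F2 94 8D AB.
Concatenated (15 bytes): EF A4 A9 EE 97 AE E2 95 BA D5 99 F2 94 8D AB.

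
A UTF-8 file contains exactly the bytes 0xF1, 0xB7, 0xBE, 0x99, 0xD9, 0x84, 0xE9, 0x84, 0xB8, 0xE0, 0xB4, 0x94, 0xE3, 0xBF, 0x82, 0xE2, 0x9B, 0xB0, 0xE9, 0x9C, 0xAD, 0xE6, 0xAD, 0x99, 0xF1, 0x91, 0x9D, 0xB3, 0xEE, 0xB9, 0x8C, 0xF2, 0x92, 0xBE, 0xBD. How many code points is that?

Byte at offset 0: 0xF1 = 11110001 → 4-byte char (#1). Advance 4.
Byte at offset 4: 0xD9 = 11011001 → 2-byte char (#2). Advance 2.
Byte at offset 6: 0xE9 = 11101001 → 3-byte char (#3). Advance 3.
Byte at offset 9: 0xE0 = 11100000 → 3-byte char (#4). Advance 3.
Byte at offset 12: 0xE3 = 11100011 → 3-byte char (#5). Advance 3.
Byte at offset 15: 0xE2 = 11100010 → 3-byte char (#6). Advance 3.
Byte at offset 18: 0xE9 = 11101001 → 3-byte char (#7). Advance 3.
Byte at offset 21: 0xE6 = 11100110 → 3-byte char (#8). Advance 3.
Byte at offset 24: 0xF1 = 11110001 → 4-byte char (#9). Advance 4.
Byte at offset 28: 0xEE = 11101110 → 3-byte char (#10). Advance 3.
Byte at offset 31: 0xF2 = 11110010 → 4-byte char (#11). Advance 4.
Reached end at offset 35 after 11 code points.

11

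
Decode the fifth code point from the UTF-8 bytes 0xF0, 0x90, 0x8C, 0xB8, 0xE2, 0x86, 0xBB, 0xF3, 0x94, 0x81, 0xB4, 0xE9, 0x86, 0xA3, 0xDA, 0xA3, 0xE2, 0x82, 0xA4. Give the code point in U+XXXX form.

Offset 0: leading byte 0xF0 = 11110000 → 4-byte char #1 = F0 90 8C B8.
Offset 4: leading byte 0xE2 = 11100010 → 3-byte char #2 = E2 86 BB.
Offset 7: leading byte 0xF3 = 11110011 → 4-byte char #3 = F3 94 81 B4.
Offset 11: leading byte 0xE9 = 11101001 → 3-byte char #4 = E9 86 A3.
Offset 14: leading byte 0xDA = 11011010 → 2-byte char #5 = DA A3.
Leading byte 0xDA = 11011010 matches 110xxxxx → 2-byte sequence.
Byte 1: 0xDA = 11011010, payload 11010 (5 bits).
Byte 2: 0xA3 = 10100011 (10xxxxxx ✓), payload 100011.
Concatenate: 11010100011 = 0x6A3 (11 bits → U+06A3).

U+06A3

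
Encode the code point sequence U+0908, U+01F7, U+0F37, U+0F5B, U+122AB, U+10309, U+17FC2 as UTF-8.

E0 A4 88 C7 B7 E0 BC B7 E0 BD 9B F0 92 8A AB F0 90 8C 89 F0 97 BF 82

U+0908: 3-byte form → E0 A4 88.
U+01F7: 2-byte form → C7 B7.
U+0F37: 3-byte form → E0 BC B7.
U+0F5B: 3-byte form → E0 BD 9B.
U+122AB: 4-byte form → F0 92 8A AB.
U+10309: 4-byte form → F0 90 8C 89.
U+17FC2: 4-byte form → F0 97 BF 82.
Concatenated (23 bytes): E0 A4 88 C7 B7 E0 BC B7 E0 BD 9B F0 92 8A AB F0 90 8C 89 F0 97 BF 82.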